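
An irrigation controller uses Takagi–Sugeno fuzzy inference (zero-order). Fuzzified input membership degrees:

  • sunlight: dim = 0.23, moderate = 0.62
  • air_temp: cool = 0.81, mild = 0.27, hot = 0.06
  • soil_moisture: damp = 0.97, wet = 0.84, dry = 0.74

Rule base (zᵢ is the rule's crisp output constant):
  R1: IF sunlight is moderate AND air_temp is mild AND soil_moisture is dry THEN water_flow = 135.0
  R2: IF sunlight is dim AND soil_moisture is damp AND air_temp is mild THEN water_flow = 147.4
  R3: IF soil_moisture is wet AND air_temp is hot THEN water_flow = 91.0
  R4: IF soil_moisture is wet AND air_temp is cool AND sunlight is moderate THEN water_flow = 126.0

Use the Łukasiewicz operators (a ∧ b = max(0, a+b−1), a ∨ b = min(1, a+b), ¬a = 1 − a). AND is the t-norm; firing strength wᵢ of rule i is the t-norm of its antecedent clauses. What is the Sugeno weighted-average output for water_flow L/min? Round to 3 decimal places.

R1 (z=135.0): moderate=0.62, mild=0.27, dry=0.74; AND[max(0, a+b−1)] → w = 0.00
R2 (z=147.4): dim=0.23, damp=0.97, mild=0.27; AND[max(0, a+b−1)] → w = 0.00
R3 (z=91.0): wet=0.84, hot=0.06; AND[max(0, a+b−1)] → w = 0.00
R4 (z=126.0): wet=0.84, cool=0.81, moderate=0.62; AND[max(0, a+b−1)] → w = 0.27
Weighted average = (0.00·135.0 + 0.00·147.4 + 0.00·91.0 + 0.27·126.0) / (0.00 + 0.00 + 0.00 + 0.27)
  = 34.0200 / 0.2700 = 126.000

126.000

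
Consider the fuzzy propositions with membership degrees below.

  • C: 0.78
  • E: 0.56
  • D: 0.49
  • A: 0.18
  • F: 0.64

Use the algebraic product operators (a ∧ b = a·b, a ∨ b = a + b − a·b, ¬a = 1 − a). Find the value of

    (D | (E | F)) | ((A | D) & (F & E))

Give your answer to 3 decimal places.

E | F = a + b − a·b on (0.5600, 0.6400) = 0.8416
D | (E | F) = a + b − a·b on (0.4900, 0.8416) = 0.9192
A | D = a + b − a·b on (0.1800, 0.4900) = 0.5818
F & E = a·b on (0.6400, 0.5600) = 0.3584
(A | D) & (F & E) = a·b on (0.5818, 0.3584) = 0.2085
(D | (E | F)) | ((A | D) & (F & E)) = a + b − a·b on (0.9192, 0.2085) = 0.9361

0.936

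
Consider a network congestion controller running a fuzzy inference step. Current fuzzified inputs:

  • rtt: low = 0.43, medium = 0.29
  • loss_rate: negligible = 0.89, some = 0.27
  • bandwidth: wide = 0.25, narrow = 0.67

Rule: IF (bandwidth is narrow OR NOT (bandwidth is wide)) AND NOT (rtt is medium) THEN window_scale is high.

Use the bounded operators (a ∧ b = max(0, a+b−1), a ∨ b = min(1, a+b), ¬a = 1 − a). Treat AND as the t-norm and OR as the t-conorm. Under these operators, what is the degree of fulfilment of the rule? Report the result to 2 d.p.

0.71

firing strength: (narrow=0.67 OR ¬wide=1−0.25=0.75) = 1.00; AND[max(0, a+b−1)] with ¬medium=1−0.29=0.71 → w = 0.71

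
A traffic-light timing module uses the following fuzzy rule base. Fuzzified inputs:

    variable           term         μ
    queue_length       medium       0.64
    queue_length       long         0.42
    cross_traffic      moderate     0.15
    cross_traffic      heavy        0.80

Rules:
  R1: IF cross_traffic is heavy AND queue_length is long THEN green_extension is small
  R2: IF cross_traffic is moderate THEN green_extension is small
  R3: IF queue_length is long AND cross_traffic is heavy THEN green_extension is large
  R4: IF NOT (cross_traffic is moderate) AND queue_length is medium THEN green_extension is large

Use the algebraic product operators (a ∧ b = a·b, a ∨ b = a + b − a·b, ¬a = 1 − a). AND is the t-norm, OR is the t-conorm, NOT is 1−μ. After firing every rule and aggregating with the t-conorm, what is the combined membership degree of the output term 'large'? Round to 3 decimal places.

0.697

R1: heavy=0.80, long=0.42; AND[a·b] → w = 0.3360
R2: moderate=0.15 → w = 0.1500
R3: long=0.42, heavy=0.80; AND[a·b] → w = 0.3360
R4: ¬moderate=1−0.15=0.85, medium=0.64; AND[a·b] → w = 0.5440
Rules with consequent 'large': {R3, R4} → strengths 0.3360, 0.5440
Aggregate via t-conorm [a + b − a·b]: 0.6972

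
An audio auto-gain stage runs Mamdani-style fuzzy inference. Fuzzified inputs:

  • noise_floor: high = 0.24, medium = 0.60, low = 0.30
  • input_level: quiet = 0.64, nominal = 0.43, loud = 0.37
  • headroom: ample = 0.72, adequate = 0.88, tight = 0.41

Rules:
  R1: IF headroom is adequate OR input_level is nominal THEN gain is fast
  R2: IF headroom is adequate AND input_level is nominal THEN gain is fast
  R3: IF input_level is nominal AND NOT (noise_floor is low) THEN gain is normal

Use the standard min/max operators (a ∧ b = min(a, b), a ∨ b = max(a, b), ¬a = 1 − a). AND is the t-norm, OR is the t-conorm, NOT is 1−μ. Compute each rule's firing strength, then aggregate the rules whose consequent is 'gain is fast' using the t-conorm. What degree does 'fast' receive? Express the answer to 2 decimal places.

0.88

R1: adequate=0.88, nominal=0.43; OR[max(a, b)] → w = 0.88
R2: adequate=0.88, nominal=0.43; AND[min(a, b)] → w = 0.43
R3: nominal=0.43, ¬low=1−0.30=0.70; AND[min(a, b)] → w = 0.43
Rules with consequent 'fast': {R1, R2} → strengths 0.88, 0.43
Aggregate via t-conorm [max(a, b)]: 0.88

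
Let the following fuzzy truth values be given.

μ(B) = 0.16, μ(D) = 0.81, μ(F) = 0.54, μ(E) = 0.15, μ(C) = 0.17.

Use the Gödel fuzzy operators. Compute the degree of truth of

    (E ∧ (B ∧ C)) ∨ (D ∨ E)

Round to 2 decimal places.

0.81

B ∧ C = min(a, b) on (0.16, 0.17) = 0.16
E ∧ (B ∧ C) = min(a, b) on (0.15, 0.16) = 0.15
D ∨ E = max(a, b) on (0.81, 0.15) = 0.81
(E ∧ (B ∧ C)) ∨ (D ∨ E) = max(a, b) on (0.15, 0.81) = 0.81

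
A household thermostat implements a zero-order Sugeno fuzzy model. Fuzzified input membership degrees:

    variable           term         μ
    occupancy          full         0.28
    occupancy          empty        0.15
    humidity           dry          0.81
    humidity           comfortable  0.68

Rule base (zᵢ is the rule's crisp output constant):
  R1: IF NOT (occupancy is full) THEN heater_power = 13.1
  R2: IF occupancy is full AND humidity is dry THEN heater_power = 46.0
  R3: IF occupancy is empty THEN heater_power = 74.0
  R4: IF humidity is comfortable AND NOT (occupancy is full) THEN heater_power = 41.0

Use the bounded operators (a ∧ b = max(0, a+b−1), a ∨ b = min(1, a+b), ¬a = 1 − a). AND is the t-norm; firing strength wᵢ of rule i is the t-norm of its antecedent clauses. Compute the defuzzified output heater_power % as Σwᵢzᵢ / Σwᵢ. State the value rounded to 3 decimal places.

R1 (z=13.1): ¬full=1−0.28=0.72 → w = 0.72
R2 (z=46.0): full=0.28, dry=0.81; AND[max(0, a+b−1)] → w = 0.09
R3 (z=74.0): empty=0.15 → w = 0.15
R4 (z=41.0): comfortable=0.68, ¬full=1−0.28=0.72; AND[max(0, a+b−1)] → w = 0.40
Weighted average = (0.72·13.1 + 0.09·46.0 + 0.15·74.0 + 0.40·41.0) / (0.72 + 0.09 + 0.15 + 0.40)
  = 41.0720 / 1.3600 = 30.200

30.200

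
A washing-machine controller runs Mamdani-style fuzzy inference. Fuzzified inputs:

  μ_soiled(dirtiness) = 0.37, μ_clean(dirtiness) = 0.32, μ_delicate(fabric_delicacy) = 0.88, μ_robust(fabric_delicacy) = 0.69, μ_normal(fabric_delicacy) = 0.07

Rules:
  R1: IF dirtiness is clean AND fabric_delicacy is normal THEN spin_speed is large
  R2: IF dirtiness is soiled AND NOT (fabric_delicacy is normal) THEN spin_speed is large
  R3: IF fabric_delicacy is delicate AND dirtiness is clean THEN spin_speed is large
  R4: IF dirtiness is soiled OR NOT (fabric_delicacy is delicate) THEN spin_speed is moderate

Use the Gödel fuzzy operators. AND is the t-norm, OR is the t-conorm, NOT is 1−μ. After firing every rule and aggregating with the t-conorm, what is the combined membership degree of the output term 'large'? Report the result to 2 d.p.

0.37

R1: clean=0.32, normal=0.07; AND[min(a, b)] → w = 0.07
R2: soiled=0.37, ¬normal=1−0.07=0.93; AND[min(a, b)] → w = 0.37
R3: delicate=0.88, clean=0.32; AND[min(a, b)] → w = 0.32
R4: soiled=0.37, ¬delicate=1−0.88=0.12; OR[max(a, b)] → w = 0.37
Rules with consequent 'large': {R1, R2, R3} → strengths 0.07, 0.37, 0.32
Aggregate via t-conorm [max(a, b)]: 0.37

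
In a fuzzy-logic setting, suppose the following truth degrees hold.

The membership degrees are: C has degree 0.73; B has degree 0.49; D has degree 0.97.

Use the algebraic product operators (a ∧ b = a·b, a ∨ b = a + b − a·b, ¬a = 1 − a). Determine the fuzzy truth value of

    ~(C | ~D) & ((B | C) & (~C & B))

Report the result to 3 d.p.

~D = 1 − 0.9700 = 0.0300
C | ~D = a + b − a·b on (0.7300, 0.0300) = 0.7381
~(C | ~D) = 1 − 0.7381 = 0.2619
B | C = a + b − a·b on (0.4900, 0.7300) = 0.8623
~C = 1 − 0.7300 = 0.2700
~C & B = a·b on (0.2700, 0.4900) = 0.1323
(B | C) & (~C & B) = a·b on (0.8623, 0.1323) = 0.1141
~(C | ~D) & ((B | C) & (~C & B)) = a·b on (0.2619, 0.1141) = 0.0299

0.030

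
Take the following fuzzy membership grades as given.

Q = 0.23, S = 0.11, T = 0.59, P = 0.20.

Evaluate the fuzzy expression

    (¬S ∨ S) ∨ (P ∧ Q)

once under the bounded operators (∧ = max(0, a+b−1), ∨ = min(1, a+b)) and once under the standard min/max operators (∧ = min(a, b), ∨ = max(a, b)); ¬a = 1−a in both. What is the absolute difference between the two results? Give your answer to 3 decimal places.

0.110

Under bounded:
  ¬S = 1 − 0.11 = 0.89
  ¬S ∨ S = min(1, a+b) on (0.89, 0.11) = 1.00
  P ∧ Q = max(0, a+b−1) on (0.20, 0.23) = 0.00
  (¬S ∨ S) ∨ (P ∧ Q) = min(1, a+b) on (1.00, 0.00) = 1.00
  → value = 1.0000
Under standard min/max:
  ¬S = 1 − 0.11 = 0.89
  ¬S ∨ S = max(a, b) on (0.89, 0.11) = 0.89
  P ∧ Q = min(a, b) on (0.20, 0.23) = 0.20
  (¬S ∨ S) ∨ (P ∧ Q) = max(a, b) on (0.89, 0.20) = 0.89
  → value = 0.8900
|1.0000 − 0.8900| = 0.110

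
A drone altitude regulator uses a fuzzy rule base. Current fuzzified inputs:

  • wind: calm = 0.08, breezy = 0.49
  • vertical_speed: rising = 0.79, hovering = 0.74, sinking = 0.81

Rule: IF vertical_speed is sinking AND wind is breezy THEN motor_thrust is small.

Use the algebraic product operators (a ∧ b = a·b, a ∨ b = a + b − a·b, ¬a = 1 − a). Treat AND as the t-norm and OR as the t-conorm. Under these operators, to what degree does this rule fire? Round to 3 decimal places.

0.397

firing strength: sinking=0.81, breezy=0.49; AND[a·b] → w = 0.3969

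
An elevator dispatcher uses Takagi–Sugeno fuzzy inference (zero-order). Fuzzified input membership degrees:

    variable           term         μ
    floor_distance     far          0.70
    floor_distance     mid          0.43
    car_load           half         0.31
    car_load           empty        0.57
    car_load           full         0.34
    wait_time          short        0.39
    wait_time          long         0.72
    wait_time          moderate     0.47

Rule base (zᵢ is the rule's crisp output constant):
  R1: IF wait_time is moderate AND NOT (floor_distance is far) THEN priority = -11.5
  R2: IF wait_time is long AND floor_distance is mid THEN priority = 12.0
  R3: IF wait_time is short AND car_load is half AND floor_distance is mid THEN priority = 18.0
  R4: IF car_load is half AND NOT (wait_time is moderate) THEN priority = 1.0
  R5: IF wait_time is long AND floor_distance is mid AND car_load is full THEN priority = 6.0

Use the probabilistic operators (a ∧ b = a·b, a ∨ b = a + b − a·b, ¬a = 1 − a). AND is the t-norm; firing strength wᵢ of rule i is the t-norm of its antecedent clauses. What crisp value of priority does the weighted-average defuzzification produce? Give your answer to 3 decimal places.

4.954

R1 (z=-11.5): moderate=0.47, ¬far=1−0.70=0.30; AND[a·b] → w = 0.1410
R2 (z=12.0): long=0.72, mid=0.43; AND[a·b] → w = 0.3096
R3 (z=18.0): short=0.39, half=0.31, mid=0.43; AND[a·b] → w = 0.0520
R4 (z=1.0): half=0.31, ¬moderate=1−0.47=0.53; AND[a·b] → w = 0.1643
R5 (z=6.0): long=0.72, mid=0.43, full=0.34; AND[a·b] → w = 0.1053
Weighted average = (0.1410·-11.5 + 0.3096·12.0 + 0.0520·18.0 + 0.1643·1.0 + 0.1053·6.0) / (0.1410 + 0.3096 + 0.0520 + 0.1643 + 0.1053)
  = 3.8253 / 0.7722 = 4.954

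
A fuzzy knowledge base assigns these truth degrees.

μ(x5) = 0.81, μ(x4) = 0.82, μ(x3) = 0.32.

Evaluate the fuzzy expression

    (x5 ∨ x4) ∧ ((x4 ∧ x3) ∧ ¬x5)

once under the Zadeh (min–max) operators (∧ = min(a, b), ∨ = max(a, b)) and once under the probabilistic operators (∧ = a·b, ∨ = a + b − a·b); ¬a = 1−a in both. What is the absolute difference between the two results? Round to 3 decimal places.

0.142

Under Zadeh (min–max):
  x5 ∨ x4 = max(a, b) on (0.81, 0.82) = 0.82
  x4 ∧ x3 = min(a, b) on (0.82, 0.32) = 0.32
  ¬x5 = 1 − 0.81 = 0.19
  (x4 ∧ x3) ∧ ¬x5 = min(a, b) on (0.32, 0.19) = 0.19
  (x5 ∨ x4) ∧ ((x4 ∧ x3) ∧ ¬x5) = min(a, b) on (0.82, 0.19) = 0.19
  → value = 0.1900
Under probabilistic:
  x5 ∨ x4 = a + b − a·b on (0.8100, 0.8200) = 0.9658
  x4 ∧ x3 = a·b on (0.8200, 0.3200) = 0.2624
  ¬x5 = 1 − 0.8100 = 0.1900
  (x4 ∧ x3) ∧ ¬x5 = a·b on (0.2624, 0.1900) = 0.0499
  (x5 ∨ x4) ∧ ((x4 ∧ x3) ∧ ¬x5) = a·b on (0.9658, 0.0499) = 0.0482
  → value = 0.0482
|0.1900 − 0.0482| = 0.142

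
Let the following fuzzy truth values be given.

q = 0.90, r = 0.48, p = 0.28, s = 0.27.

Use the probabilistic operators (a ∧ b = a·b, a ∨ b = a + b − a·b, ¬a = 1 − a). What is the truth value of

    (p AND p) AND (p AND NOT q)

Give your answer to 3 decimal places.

0.002

p AND p = a·b on (0.2800, 0.2800) = 0.0784
NOT q = 1 − 0.9000 = 0.1000
p AND NOT q = a·b on (0.2800, 0.1000) = 0.0280
(p AND p) AND (p AND NOT q) = a·b on (0.0784, 0.0280) = 0.0022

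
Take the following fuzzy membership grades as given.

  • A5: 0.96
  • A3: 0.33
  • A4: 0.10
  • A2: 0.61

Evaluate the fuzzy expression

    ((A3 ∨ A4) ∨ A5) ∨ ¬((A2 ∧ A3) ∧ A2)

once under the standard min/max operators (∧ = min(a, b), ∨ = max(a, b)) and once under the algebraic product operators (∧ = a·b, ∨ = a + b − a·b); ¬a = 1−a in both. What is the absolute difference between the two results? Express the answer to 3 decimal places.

Under standard min/max:
  A3 ∨ A4 = max(a, b) on (0.33, 0.10) = 0.33
  (A3 ∨ A4) ∨ A5 = max(a, b) on (0.33, 0.96) = 0.96
  A2 ∧ A3 = min(a, b) on (0.61, 0.33) = 0.33
  (A2 ∧ A3) ∧ A2 = min(a, b) on (0.33, 0.61) = 0.33
  ¬((A2 ∧ A3) ∧ A2) = 1 − 0.33 = 0.67
  ((A3 ∨ A4) ∨ A5) ∨ ¬((A2 ∧ A3) ∧ A2) = max(a, b) on (0.96, 0.67) = 0.96
  → value = 0.9600
Under algebraic product:
  A3 ∨ A4 = a + b − a·b on (0.3300, 0.1000) = 0.3970
  (A3 ∨ A4) ∨ A5 = a + b − a·b on (0.3970, 0.9600) = 0.9759
  A2 ∧ A3 = a·b on (0.6100, 0.3300) = 0.2013
  (A2 ∧ A3) ∧ A2 = a·b on (0.2013, 0.6100) = 0.1228
  ¬((A2 ∧ A3) ∧ A2) = 1 − 0.1228 = 0.8772
  ((A3 ∨ A4) ∨ A5) ∨ ¬((A2 ∧ A3) ∧ A2) = a + b − a·b on (0.9759, 0.8772) = 0.9970
  → value = 0.9970
|0.9600 − 0.9970| = 0.037

0.037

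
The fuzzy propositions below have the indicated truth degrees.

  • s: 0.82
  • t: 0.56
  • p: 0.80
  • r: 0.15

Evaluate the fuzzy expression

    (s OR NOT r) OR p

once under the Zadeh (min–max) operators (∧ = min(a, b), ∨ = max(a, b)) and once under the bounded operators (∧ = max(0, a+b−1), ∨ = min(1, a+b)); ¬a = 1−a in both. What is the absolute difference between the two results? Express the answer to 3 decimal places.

0.150

Under Zadeh (min–max):
  NOT r = 1 − 0.15 = 0.85
  s OR NOT r = max(a, b) on (0.82, 0.85) = 0.85
  (s OR NOT r) OR p = max(a, b) on (0.85, 0.80) = 0.85
  → value = 0.8500
Under bounded:
  NOT r = 1 − 0.15 = 0.85
  s OR NOT r = min(1, a+b) on (0.82, 0.85) = 1.00
  (s OR NOT r) OR p = min(1, a+b) on (1.00, 0.80) = 1.00
  → value = 1.0000
|0.8500 − 1.0000| = 0.150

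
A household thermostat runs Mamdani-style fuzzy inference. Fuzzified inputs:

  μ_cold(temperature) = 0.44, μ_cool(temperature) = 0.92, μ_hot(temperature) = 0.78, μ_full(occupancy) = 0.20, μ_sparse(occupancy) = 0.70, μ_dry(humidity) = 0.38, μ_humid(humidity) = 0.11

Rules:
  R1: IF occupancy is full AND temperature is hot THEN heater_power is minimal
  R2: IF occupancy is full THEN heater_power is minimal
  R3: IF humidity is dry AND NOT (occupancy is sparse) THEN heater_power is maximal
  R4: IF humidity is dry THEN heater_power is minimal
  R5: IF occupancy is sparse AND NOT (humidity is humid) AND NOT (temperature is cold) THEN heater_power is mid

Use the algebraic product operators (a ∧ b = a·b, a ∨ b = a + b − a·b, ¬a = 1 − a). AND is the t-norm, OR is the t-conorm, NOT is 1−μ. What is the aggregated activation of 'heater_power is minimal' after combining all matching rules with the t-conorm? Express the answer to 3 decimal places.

0.581

R1: full=0.20, hot=0.78; AND[a·b] → w = 0.1560
R2: full=0.20 → w = 0.2000
R3: dry=0.38, ¬sparse=1−0.70=0.30; AND[a·b] → w = 0.1140
R4: dry=0.38 → w = 0.3800
R5: sparse=0.70, ¬humid=1−0.11=0.89, ¬cold=1−0.44=0.56; AND[a·b] → w = 0.3489
Rules with consequent 'minimal': {R1, R2, R4} → strengths 0.1560, 0.2000, 0.3800
Aggregate via t-conorm [a + b − a·b]: 0.5814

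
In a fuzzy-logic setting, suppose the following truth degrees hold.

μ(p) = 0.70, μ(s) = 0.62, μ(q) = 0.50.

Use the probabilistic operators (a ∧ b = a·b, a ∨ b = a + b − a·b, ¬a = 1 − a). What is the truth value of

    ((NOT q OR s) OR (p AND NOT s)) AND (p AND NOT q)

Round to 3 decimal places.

NOT q = 1 − 0.5000 = 0.5000
NOT q OR s = a + b − a·b on (0.5000, 0.6200) = 0.8100
NOT s = 1 − 0.6200 = 0.3800
p AND NOT s = a·b on (0.7000, 0.3800) = 0.2660
(NOT q OR s) OR (p AND NOT s) = a + b − a·b on (0.8100, 0.2660) = 0.8605
NOT q = 1 − 0.5000 = 0.5000
p AND NOT q = a·b on (0.7000, 0.5000) = 0.3500
((NOT q OR s) OR (p AND NOT s)) AND (p AND NOT q) = a·b on (0.8605, 0.3500) = 0.3012

0.301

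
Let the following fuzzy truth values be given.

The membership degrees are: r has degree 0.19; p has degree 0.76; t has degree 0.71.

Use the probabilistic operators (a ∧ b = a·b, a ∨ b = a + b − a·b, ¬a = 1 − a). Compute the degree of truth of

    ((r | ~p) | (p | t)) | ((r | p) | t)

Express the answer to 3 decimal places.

0.998

~p = 1 − 0.7600 = 0.2400
r | ~p = a + b − a·b on (0.1900, 0.2400) = 0.3844
p | t = a + b − a·b on (0.7600, 0.7100) = 0.9304
(r | ~p) | (p | t) = a + b − a·b on (0.3844, 0.9304) = 0.9572
r | p = a + b − a·b on (0.1900, 0.7600) = 0.8056
(r | p) | t = a + b − a·b on (0.8056, 0.7100) = 0.9436
((r | ~p) | (p | t)) | ((r | p) | t) = a + b − a·b on (0.9572, 0.9436) = 0.9976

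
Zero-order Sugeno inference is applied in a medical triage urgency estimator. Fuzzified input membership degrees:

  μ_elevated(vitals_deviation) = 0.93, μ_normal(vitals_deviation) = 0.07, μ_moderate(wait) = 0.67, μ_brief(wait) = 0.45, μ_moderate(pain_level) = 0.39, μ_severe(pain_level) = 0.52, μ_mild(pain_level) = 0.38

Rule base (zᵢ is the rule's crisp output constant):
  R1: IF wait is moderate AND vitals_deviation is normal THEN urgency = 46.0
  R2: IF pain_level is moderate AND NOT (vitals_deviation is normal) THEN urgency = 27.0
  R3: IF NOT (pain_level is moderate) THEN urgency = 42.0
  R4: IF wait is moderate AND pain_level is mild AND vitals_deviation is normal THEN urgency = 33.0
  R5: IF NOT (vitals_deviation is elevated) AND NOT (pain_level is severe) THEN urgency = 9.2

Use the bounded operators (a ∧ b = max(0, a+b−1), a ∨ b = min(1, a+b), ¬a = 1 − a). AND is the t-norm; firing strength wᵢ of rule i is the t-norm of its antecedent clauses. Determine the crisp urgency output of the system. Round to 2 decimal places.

36.84

R1 (z=46.0): moderate=0.67, normal=0.07; AND[max(0, a+b−1)] → w = 0.00
R2 (z=27.0): moderate=0.39, ¬normal=1−0.07=0.93; AND[max(0, a+b−1)] → w = 0.32
R3 (z=42.0): ¬moderate=1−0.39=0.61 → w = 0.61
R4 (z=33.0): moderate=0.67, mild=0.38, normal=0.07; AND[max(0, a+b−1)] → w = 0.00
R5 (z=9.2): ¬elevated=1−0.93=0.07, ¬severe=1−0.52=0.48; AND[max(0, a+b−1)] → w = 0.00
Weighted average = (0.00·46.0 + 0.32·27.0 + 0.61·42.0 + 0.00·33.0 + 0.00·9.2) / (0.00 + 0.32 + 0.61 + 0.00 + 0.00)
  = 34.2600 / 0.9300 = 36.84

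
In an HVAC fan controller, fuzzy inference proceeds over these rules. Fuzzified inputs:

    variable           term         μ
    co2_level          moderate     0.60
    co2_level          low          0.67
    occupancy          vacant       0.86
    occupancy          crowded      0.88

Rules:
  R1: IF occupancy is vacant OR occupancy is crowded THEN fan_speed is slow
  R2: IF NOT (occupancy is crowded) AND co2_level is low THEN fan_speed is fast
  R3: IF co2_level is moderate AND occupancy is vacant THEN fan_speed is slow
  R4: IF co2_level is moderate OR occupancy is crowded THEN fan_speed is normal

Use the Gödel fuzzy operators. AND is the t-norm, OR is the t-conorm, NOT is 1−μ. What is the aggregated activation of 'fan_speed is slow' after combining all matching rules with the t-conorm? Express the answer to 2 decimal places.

R1: vacant=0.86, crowded=0.88; OR[max(a, b)] → w = 0.88
R2: ¬crowded=1−0.88=0.12, low=0.67; AND[min(a, b)] → w = 0.12
R3: moderate=0.60, vacant=0.86; AND[min(a, b)] → w = 0.60
R4: moderate=0.60, crowded=0.88; OR[max(a, b)] → w = 0.88
Rules with consequent 'slow': {R1, R3} → strengths 0.88, 0.60
Aggregate via t-conorm [max(a, b)]: 0.88

0.88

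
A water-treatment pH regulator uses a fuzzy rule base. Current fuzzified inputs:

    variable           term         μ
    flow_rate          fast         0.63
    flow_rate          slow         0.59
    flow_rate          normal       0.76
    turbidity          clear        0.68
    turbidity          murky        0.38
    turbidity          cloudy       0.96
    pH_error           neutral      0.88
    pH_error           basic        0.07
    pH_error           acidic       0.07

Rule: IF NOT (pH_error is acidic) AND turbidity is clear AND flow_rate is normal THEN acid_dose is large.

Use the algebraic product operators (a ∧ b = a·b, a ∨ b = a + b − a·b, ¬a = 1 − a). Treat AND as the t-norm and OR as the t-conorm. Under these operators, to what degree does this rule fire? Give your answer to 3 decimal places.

0.481

firing strength: ¬acidic=1−0.07=0.93, clear=0.68, normal=0.76; AND[a·b] → w = 0.4806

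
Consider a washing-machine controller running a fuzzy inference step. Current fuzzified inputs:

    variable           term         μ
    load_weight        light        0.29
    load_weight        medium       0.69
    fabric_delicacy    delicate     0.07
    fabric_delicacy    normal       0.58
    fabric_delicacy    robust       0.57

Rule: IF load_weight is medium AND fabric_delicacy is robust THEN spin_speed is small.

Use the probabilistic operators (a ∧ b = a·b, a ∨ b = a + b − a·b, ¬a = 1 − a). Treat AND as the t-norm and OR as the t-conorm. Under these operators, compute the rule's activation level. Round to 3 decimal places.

0.393

firing strength: medium=0.69, robust=0.57; AND[a·b] → w = 0.3933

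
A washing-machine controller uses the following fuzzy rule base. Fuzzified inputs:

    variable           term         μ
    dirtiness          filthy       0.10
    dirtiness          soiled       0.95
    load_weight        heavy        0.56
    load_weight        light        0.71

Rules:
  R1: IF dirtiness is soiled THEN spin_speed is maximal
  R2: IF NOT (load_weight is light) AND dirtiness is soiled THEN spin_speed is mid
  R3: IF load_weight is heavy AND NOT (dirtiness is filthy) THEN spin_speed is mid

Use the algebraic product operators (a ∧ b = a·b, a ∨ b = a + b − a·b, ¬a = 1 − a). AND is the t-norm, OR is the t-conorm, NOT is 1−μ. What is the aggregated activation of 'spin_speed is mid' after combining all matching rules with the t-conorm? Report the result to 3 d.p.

0.641

R1: soiled=0.95 → w = 0.9500
R2: ¬light=1−0.71=0.29, soiled=0.95; AND[a·b] → w = 0.2755
R3: heavy=0.56, ¬filthy=1−0.10=0.90; AND[a·b] → w = 0.5040
Rules with consequent 'mid': {R2, R3} → strengths 0.2755, 0.5040
Aggregate via t-conorm [a + b − a·b]: 0.6406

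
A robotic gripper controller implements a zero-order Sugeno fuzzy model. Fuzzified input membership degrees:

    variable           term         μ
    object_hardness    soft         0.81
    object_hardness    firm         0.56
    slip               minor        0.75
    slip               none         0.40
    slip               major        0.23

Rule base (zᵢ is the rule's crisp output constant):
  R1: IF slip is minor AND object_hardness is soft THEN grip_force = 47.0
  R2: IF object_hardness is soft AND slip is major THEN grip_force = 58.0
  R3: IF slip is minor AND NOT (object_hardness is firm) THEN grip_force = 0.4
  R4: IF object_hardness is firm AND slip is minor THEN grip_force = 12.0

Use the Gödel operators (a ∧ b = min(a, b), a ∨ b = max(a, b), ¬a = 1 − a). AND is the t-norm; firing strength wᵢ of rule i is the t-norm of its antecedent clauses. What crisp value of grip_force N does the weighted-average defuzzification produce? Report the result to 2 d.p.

28.02

R1 (z=47.0): minor=0.75, soft=0.81; AND[min(a, b)] → w = 0.75
R2 (z=58.0): soft=0.81, major=0.23; AND[min(a, b)] → w = 0.23
R3 (z=0.4): minor=0.75, ¬firm=1−0.56=0.44; AND[min(a, b)] → w = 0.44
R4 (z=12.0): firm=0.56, minor=0.75; AND[min(a, b)] → w = 0.56
Weighted average = (0.75·47.0 + 0.23·58.0 + 0.44·0.4 + 0.56·12.0) / (0.75 + 0.23 + 0.44 + 0.56)
  = 55.4860 / 1.9800 = 28.02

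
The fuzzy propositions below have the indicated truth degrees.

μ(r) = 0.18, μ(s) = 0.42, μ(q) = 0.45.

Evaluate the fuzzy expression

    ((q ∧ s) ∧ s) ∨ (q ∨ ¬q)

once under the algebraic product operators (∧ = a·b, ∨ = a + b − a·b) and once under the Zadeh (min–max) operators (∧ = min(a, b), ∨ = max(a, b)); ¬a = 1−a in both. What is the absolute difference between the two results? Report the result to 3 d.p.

0.222

Under algebraic product:
  q ∧ s = a·b on (0.4500, 0.4200) = 0.1890
  (q ∧ s) ∧ s = a·b on (0.1890, 0.4200) = 0.0794
  ¬q = 1 − 0.4500 = 0.5500
  q ∨ ¬q = a + b − a·b on (0.4500, 0.5500) = 0.7525
  ((q ∧ s) ∧ s) ∨ (q ∨ ¬q) = a + b − a·b on (0.0794, 0.7525) = 0.7721
  → value = 0.7721
Under Zadeh (min–max):
  q ∧ s = min(a, b) on (0.45, 0.42) = 0.42
  (q ∧ s) ∧ s = min(a, b) on (0.42, 0.42) = 0.42
  ¬q = 1 − 0.45 = 0.55
  q ∨ ¬q = max(a, b) on (0.45, 0.55) = 0.55
  ((q ∧ s) ∧ s) ∨ (q ∨ ¬q) = max(a, b) on (0.42, 0.55) = 0.55
  → value = 0.5500
|0.7721 − 0.5500| = 0.222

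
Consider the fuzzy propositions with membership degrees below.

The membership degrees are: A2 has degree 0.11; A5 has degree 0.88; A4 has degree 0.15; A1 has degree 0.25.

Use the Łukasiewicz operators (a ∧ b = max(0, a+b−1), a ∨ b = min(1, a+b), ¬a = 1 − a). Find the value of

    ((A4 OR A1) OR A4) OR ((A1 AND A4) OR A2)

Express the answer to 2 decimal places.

0.66

A4 OR A1 = min(1, a+b) on (0.15, 0.25) = 0.40
(A4 OR A1) OR A4 = min(1, a+b) on (0.40, 0.15) = 0.55
A1 AND A4 = max(0, a+b−1) on (0.25, 0.15) = 0.00
(A1 AND A4) OR A2 = min(1, a+b) on (0.00, 0.11) = 0.11
((A4 OR A1) OR A4) OR ((A1 AND A4) OR A2) = min(1, a+b) on (0.55, 0.11) = 0.66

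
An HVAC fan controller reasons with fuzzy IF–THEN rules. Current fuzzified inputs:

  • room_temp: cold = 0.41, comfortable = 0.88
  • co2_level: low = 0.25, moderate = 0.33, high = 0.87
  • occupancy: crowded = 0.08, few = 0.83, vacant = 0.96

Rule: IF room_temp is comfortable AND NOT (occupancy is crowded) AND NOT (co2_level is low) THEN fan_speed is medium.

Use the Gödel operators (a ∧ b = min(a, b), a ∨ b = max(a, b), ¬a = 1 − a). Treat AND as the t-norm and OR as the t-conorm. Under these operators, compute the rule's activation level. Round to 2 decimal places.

0.75

firing strength: comfortable=0.88, ¬crowded=1−0.08=0.92, ¬low=1−0.25=0.75; AND[min(a, b)] → w = 0.75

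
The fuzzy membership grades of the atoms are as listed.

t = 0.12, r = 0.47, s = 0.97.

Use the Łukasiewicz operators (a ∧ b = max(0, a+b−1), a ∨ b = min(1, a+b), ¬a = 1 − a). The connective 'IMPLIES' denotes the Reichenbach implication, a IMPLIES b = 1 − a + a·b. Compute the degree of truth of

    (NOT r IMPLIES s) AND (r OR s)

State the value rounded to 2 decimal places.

0.98

NOT r = 1 − 0.47 = 0.53
NOT r IMPLIES s  [Reichenbach: 1 − a + a·b] with a=0.53, b=0.97 → 0.98
r OR s = min(1, a+b) on (0.47, 0.97) = 1.00
(NOT r IMPLIES s) AND (r OR s) = max(0, a+b−1) on (0.98, 1.00) = 0.98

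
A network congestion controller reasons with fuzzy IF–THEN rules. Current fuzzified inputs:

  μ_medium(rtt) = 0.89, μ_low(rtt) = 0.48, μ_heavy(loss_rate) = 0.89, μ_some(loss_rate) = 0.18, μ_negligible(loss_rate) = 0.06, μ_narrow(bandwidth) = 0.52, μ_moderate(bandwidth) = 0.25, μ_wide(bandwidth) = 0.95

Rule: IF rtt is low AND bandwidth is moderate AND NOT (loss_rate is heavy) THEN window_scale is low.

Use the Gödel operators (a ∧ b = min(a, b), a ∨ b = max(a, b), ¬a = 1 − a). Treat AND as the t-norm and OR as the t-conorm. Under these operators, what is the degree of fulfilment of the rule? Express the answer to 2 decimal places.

0.11

firing strength: low=0.48, moderate=0.25, ¬heavy=1−0.89=0.11; AND[min(a, b)] → w = 0.11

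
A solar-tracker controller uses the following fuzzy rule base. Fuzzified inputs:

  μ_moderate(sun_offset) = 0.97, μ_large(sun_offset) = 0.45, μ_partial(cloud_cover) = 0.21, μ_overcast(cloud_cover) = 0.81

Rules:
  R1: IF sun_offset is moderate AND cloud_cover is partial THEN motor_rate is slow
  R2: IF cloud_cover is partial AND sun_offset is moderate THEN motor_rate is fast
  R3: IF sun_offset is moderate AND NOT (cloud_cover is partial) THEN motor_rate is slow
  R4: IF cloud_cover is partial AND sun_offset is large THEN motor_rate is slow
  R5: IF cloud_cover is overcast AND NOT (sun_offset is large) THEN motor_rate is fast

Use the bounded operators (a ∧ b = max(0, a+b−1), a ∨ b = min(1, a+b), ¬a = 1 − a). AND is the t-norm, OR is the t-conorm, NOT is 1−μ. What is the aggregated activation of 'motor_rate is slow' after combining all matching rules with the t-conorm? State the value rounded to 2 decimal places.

0.94

R1: moderate=0.97, partial=0.21; AND[max(0, a+b−1)] → w = 0.18
R2: partial=0.21, moderate=0.97; AND[max(0, a+b−1)] → w = 0.18
R3: moderate=0.97, ¬partial=1−0.21=0.79; AND[max(0, a+b−1)] → w = 0.76
R4: partial=0.21, large=0.45; AND[max(0, a+b−1)] → w = 0.00
R5: overcast=0.81, ¬large=1−0.45=0.55; AND[max(0, a+b−1)] → w = 0.36
Rules with consequent 'slow': {R1, R3, R4} → strengths 0.18, 0.76, 0.00
Aggregate via t-conorm [min(1, a+b)]: 0.94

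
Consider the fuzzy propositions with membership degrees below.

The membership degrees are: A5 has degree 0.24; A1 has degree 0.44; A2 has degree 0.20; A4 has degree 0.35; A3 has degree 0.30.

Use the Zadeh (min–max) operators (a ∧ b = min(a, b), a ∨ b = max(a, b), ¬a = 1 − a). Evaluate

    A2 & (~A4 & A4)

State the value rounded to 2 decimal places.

0.20

~A4 = 1 − 0.35 = 0.65
~A4 & A4 = min(a, b) on (0.65, 0.35) = 0.35
A2 & (~A4 & A4) = min(a, b) on (0.20, 0.35) = 0.20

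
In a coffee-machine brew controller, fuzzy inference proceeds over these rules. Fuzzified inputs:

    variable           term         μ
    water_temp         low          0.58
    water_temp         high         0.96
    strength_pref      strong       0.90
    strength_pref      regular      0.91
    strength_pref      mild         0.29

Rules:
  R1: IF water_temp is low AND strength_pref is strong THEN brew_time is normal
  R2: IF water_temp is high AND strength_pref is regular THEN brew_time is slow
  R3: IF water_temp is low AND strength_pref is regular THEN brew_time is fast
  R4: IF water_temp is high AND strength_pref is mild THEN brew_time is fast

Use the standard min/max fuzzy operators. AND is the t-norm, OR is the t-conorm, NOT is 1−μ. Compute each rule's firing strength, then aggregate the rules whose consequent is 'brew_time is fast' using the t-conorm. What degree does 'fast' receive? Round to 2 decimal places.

R1: low=0.58, strong=0.90; AND[min(a, b)] → w = 0.58
R2: high=0.96, regular=0.91; AND[min(a, b)] → w = 0.91
R3: low=0.58, regular=0.91; AND[min(a, b)] → w = 0.58
R4: high=0.96, mild=0.29; AND[min(a, b)] → w = 0.29
Rules with consequent 'fast': {R3, R4} → strengths 0.58, 0.29
Aggregate via t-conorm [max(a, b)]: 0.58

0.58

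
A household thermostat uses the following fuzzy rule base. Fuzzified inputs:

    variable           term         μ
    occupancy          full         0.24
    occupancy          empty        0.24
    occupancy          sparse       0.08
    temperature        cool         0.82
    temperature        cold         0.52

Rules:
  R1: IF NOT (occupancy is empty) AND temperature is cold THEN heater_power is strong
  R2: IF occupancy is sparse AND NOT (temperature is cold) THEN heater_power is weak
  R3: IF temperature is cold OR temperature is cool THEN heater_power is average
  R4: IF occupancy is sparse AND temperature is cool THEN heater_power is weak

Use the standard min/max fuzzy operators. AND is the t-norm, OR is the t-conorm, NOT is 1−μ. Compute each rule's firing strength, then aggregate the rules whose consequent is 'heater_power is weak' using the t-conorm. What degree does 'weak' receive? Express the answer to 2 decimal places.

R1: ¬empty=1−0.24=0.76, cold=0.52; AND[min(a, b)] → w = 0.52
R2: sparse=0.08, ¬cold=1−0.52=0.48; AND[min(a, b)] → w = 0.08
R3: cold=0.52, cool=0.82; OR[max(a, b)] → w = 0.82
R4: sparse=0.08, cool=0.82; AND[min(a, b)] → w = 0.08
Rules with consequent 'weak': {R2, R4} → strengths 0.08, 0.08
Aggregate via t-conorm [max(a, b)]: 0.08

0.08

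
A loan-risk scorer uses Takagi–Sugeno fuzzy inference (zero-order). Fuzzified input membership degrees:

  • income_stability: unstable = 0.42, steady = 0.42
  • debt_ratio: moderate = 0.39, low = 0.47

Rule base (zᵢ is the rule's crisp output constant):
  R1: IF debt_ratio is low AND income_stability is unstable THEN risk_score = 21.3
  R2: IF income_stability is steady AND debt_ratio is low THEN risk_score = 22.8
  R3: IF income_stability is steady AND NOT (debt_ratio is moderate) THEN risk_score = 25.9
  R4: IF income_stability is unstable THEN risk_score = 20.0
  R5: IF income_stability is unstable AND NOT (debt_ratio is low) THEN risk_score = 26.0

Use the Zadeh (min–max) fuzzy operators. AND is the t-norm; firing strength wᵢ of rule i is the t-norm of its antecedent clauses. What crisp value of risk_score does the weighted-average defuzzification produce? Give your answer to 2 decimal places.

R1 (z=21.3): low=0.47, unstable=0.42; AND[min(a, b)] → w = 0.42
R2 (z=22.8): steady=0.42, low=0.47; AND[min(a, b)] → w = 0.42
R3 (z=25.9): steady=0.42, ¬moderate=1−0.39=0.61; AND[min(a, b)] → w = 0.42
R4 (z=20.0): unstable=0.42 → w = 0.42
R5 (z=26.0): unstable=0.42, ¬low=1−0.47=0.53; AND[min(a, b)] → w = 0.42
Weighted average = (0.42·21.3 + 0.42·22.8 + 0.42·25.9 + 0.42·20.0 + 0.42·26.0) / (0.42 + 0.42 + 0.42 + 0.42 + 0.42)
  = 48.7200 / 2.1000 = 23.20

23.20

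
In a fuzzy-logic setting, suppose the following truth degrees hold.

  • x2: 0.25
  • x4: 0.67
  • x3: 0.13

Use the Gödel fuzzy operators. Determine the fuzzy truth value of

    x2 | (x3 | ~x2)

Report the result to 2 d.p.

0.75

~x2 = 1 − 0.25 = 0.75
x3 | ~x2 = max(a, b) on (0.13, 0.75) = 0.75
x2 | (x3 | ~x2) = max(a, b) on (0.25, 0.75) = 0.75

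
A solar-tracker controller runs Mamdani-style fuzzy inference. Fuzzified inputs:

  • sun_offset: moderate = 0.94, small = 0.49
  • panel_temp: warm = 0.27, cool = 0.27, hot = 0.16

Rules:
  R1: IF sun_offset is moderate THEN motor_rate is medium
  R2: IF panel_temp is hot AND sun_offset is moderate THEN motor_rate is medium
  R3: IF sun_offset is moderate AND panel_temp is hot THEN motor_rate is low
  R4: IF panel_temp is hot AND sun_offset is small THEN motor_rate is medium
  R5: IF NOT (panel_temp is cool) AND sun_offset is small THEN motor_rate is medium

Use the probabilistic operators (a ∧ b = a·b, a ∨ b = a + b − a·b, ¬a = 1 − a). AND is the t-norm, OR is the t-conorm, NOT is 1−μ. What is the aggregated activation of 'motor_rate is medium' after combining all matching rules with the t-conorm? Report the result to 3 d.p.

0.970

R1: moderate=0.94 → w = 0.9400
R2: hot=0.16, moderate=0.94; AND[a·b] → w = 0.1504
R3: moderate=0.94, hot=0.16; AND[a·b] → w = 0.1504
R4: hot=0.16, small=0.49; AND[a·b] → w = 0.0784
R5: ¬cool=1−0.27=0.73, small=0.49; AND[a·b] → w = 0.3577
Rules with consequent 'medium': {R1, R2, R4, R5} → strengths 0.9400, 0.1504, 0.0784, 0.3577
Aggregate via t-conorm [a + b − a·b]: 0.9698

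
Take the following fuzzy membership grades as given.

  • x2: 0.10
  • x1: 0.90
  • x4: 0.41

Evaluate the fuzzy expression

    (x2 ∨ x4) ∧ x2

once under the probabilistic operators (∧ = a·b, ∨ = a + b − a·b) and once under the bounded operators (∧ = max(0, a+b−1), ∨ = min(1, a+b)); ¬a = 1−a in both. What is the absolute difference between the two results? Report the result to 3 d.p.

Under probabilistic:
  x2 ∨ x4 = a + b − a·b on (0.1000, 0.4100) = 0.4690
  (x2 ∨ x4) ∧ x2 = a·b on (0.4690, 0.1000) = 0.0469
  → value = 0.0469
Under bounded:
  x2 ∨ x4 = min(1, a+b) on (0.10, 0.41) = 0.51
  (x2 ∨ x4) ∧ x2 = max(0, a+b−1) on (0.51, 0.10) = 0.00
  → value = 0.0000
|0.0469 − 0.0000| = 0.047

0.047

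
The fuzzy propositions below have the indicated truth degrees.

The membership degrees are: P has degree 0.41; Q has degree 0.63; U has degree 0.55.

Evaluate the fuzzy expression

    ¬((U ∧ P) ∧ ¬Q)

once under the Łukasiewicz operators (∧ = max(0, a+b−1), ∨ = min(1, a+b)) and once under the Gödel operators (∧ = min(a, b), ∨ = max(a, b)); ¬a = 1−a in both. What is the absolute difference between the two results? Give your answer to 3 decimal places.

0.370

Under Łukasiewicz:
  U ∧ P = max(0, a+b−1) on (0.55, 0.41) = 0.00
  ¬Q = 1 − 0.63 = 0.37
  (U ∧ P) ∧ ¬Q = max(0, a+b−1) on (0.00, 0.37) = 0.00
  ¬((U ∧ P) ∧ ¬Q) = 1 − 0.00 = 1.00
  → value = 1.0000
Under Gödel:
  U ∧ P = min(a, b) on (0.55, 0.41) = 0.41
  ¬Q = 1 − 0.63 = 0.37
  (U ∧ P) ∧ ¬Q = min(a, b) on (0.41, 0.37) = 0.37
  ¬((U ∧ P) ∧ ¬Q) = 1 − 0.37 = 0.63
  → value = 0.6300
|1.0000 − 0.6300| = 0.370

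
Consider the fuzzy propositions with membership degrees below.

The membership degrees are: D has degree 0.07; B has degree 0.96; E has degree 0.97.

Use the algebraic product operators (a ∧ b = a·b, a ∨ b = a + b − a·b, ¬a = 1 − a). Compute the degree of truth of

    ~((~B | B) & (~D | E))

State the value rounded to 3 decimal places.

0.040

~B = 1 − 0.9600 = 0.0400
~B | B = a + b − a·b on (0.0400, 0.9600) = 0.9616
~D = 1 − 0.0700 = 0.9300
~D | E = a + b − a·b on (0.9300, 0.9700) = 0.9979
(~B | B) & (~D | E) = a·b on (0.9616, 0.9979) = 0.9596
~((~B | B) & (~D | E)) = 1 − 0.9596 = 0.0404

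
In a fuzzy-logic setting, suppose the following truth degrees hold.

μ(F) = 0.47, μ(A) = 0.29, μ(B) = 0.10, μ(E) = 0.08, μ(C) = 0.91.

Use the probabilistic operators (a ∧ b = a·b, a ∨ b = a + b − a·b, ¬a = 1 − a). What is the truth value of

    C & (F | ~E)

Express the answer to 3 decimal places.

0.871

~E = 1 − 0.0800 = 0.9200
F | ~E = a + b − a·b on (0.4700, 0.9200) = 0.9576
C & (F | ~E) = a·b on (0.9100, 0.9576) = 0.8714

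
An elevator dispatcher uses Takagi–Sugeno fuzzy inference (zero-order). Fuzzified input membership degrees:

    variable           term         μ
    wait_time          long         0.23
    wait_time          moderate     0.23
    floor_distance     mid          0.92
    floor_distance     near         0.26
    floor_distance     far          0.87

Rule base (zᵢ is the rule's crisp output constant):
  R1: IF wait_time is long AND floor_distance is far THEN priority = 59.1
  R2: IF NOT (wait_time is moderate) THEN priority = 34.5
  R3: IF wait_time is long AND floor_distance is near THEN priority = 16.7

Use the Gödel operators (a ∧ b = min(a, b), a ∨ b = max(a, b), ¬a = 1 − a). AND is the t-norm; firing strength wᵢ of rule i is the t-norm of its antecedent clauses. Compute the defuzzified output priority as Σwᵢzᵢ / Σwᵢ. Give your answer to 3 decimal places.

35.772

R1 (z=59.1): long=0.23, far=0.87; AND[min(a, b)] → w = 0.23
R2 (z=34.5): ¬moderate=1−0.23=0.77 → w = 0.77
R3 (z=16.7): long=0.23, near=0.26; AND[min(a, b)] → w = 0.23
Weighted average = (0.23·59.1 + 0.77·34.5 + 0.23·16.7) / (0.23 + 0.77 + 0.23)
  = 43.9990 / 1.2300 = 35.772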